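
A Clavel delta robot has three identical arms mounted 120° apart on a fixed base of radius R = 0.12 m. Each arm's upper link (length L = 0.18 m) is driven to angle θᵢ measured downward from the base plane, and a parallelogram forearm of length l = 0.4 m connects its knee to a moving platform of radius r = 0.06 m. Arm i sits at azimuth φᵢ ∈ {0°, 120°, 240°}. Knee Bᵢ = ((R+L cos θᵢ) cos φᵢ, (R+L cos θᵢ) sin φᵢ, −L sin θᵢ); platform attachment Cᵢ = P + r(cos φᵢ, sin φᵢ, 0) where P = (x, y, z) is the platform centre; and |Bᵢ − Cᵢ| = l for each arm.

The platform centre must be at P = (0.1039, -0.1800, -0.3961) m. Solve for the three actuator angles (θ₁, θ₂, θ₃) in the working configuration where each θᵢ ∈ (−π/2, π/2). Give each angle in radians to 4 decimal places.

θ₁ = 0.3491, θ₂ = 1.2218, θ₃ = 0.3489

φ1=0.0° → target in arm frame (0.1039, -0.1800)
  A=-0.0439, B=-0.3961, C=(l²−L²−A²−y'²−z²)/(2L)=-0.1767
  √(A²+B²)=0.3985;  θ1 = -1.6812+2.0302 ≈ 0.3491
rotate P by −φ2: (-0.2078, 0.0000, -0.3961)
  e−x'=0.2678;  (l²−L²−(e−x')²−y'²−z²)/2L = -0.2806
  √(A²+B²)=0.4782;  θ2 = -0.9762+2.1981 ≈ 1.2218
arm 3 (φ=240.0°): x'=0.1039, y'=0.1800
  A cos θ + B sin θ = C:  -0.0439·cos θ + -0.3961·sin θ = -0.1767
  √(A²+B²)=0.3985;  θ3 = -1.6813+2.0302 ≈ 0.3489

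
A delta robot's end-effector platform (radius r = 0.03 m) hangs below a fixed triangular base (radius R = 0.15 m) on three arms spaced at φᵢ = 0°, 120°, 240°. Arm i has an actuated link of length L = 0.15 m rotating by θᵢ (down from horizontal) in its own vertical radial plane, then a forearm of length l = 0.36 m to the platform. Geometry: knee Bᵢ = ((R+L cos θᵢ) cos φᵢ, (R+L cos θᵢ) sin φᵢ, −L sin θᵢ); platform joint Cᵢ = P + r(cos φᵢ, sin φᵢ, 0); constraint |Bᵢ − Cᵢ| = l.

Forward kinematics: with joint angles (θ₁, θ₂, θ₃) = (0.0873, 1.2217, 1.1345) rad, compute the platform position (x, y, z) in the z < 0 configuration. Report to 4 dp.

(0.1550, -0.0135, -0.3542)

arm 1 at φ=0.0°: ρ1 = 0.2694;  centre 1 = (0.2694, 0.0000, -0.0131)
φ2=120.0°: virtual centre (-0.0857, 0.1484, -0.1410), radius l
φ3=240.0°: virtual centre (-0.0917, -0.1588, -0.1359), radius l
|centre ₂|²−|centre ₁|² = -0.0235;  |centre ₃|²−|centre ₁|² = -0.0206
plane₁₂: -0.7102x+0.2967y+-0.2557z = -0.0235
Cramer: x(z) = 0.0309-0.3504z;  y(z) = -0.0053+0.0232z
quadratic in z: (1.1233)z²+(0.1931)z+(-0.0725)=0, √Δ=0.6026 → z ∈ {-0.3542, 0.1823}; z = -0.3542 (taking z<0)
x = 0.1550, y = -0.0135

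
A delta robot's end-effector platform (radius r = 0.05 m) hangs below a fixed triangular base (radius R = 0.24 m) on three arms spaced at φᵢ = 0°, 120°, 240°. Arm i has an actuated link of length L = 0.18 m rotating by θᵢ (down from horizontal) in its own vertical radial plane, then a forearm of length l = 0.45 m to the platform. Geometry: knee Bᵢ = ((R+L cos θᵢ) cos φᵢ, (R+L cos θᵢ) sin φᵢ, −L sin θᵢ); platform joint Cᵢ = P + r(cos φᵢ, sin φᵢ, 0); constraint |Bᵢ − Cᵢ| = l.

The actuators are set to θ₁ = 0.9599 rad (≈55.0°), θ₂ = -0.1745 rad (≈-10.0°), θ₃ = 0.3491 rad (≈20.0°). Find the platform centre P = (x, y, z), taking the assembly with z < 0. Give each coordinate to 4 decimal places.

(-0.1178, 0.0495, -0.3237)

arm 1 at φ=0.0°: (R−r)+L cos θ1 = 0.2932;  O1 = (0.2932, 0.0000, -0.1474)
φ2=120.0°: virtual centre (-0.1836, 0.3181, 0.0313), radius l
O3 = (0.3591·cos240.0°, 0.3591·sin240.0°, -0.0616) = (-0.1796, -0.3110, -0.0616)
eliminate P² terms by subtracting sphere 1 from 2 and 3
plane₁₂: -0.9538x+0.6361y+0.3574z = 0.0281
det = 1.1948;  x = -0.0280+0.2775z,  y = 0.0023+-0.1458z
into |P−O₁|² = l²: 1.0983z² + 0.1159z + -0.0776 = 0;  Δ = 0.3542;  z = -0.3237 or 0.2182 → z<0 root = -0.3237
x = -0.1178, y = 0.0495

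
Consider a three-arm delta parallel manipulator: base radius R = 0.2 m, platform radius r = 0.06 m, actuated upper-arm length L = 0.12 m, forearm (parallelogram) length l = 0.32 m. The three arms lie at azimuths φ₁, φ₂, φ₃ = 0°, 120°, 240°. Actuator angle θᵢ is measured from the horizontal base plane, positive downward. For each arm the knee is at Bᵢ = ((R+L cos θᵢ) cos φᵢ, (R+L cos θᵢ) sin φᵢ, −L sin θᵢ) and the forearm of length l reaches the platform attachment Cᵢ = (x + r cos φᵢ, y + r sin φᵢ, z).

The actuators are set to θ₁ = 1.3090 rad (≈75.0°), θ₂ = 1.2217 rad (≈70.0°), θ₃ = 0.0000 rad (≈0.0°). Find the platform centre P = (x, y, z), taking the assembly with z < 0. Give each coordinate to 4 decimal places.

(-0.0734, -0.1076, -0.2922)

arm 1 at φ=0.0°: (R−r)+L cos θ1 = 0.1711;  O1 = (0.1711, 0.0000, -0.1159)
arm 2 at φ=120.0°: (R−r)+L cos θ2 = 0.1810;  O2 = (-0.0905, 0.1568, -0.1128)
φ3=240.0°: virtual centre (-0.1300, -0.2252, 0.0000), radius l
|O₂|²−|O₁|² = 0.0028;  |O₃|²−|O₁|² = 0.0249
plane₁₂: -0.5232x+0.3136y+0.0063z = 0.0028
det = 0.4244;  x = -0.0214+0.1780z,  y = -0.0267+0.2768z
sphere 1 gives Az²+Bz+C=0 with A=1.1083, B=0.1485, C=-0.0512;  B²−4AC=0.2491;  roots -0.2922, 0.1582;  negative root z = -0.2922
x = -0.0734, y = -0.1076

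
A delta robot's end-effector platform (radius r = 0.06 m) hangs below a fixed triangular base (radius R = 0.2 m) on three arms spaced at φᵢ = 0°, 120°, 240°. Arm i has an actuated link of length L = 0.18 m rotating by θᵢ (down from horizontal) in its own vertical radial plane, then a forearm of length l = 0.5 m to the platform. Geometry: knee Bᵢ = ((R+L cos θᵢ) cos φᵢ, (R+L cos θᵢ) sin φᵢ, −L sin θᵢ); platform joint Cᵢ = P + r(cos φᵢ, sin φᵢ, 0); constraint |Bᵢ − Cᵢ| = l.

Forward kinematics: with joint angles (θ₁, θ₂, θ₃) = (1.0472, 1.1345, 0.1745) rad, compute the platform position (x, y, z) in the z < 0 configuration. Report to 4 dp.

centre 1 = (0.2300·cos0.0°, 0.2300·sin0.0°, -0.1559) = (0.2300, 0.0000, -0.1559)
arm 2 at φ=120.0°: ρ2 = 0.2161;  centre 2 = (-0.1080, 0.1871, -0.1631)
φ3=240.0°: virtual centre (-0.1586, -0.2748, -0.0313), radius l
|centre ₂|²−|centre ₁|² = -0.0039;  |centre ₃|²−|centre ₁|² = 0.0244
plane₁₂: -0.6761x+0.3742y+-0.0145z = -0.0039
Cramer: x(z) = -0.0106+0.1288z;  y(z) = -0.0295+0.2714z
quadratic in z: (1.0903)z²+(0.2338)z+(-0.1670)=0, √Δ=0.8847 → z ∈ {-0.5130, 0.2985}; z = -0.5130 (taking z<0)
x = -0.0766, y = -0.1688

(-0.0766, -0.1688, -0.5130)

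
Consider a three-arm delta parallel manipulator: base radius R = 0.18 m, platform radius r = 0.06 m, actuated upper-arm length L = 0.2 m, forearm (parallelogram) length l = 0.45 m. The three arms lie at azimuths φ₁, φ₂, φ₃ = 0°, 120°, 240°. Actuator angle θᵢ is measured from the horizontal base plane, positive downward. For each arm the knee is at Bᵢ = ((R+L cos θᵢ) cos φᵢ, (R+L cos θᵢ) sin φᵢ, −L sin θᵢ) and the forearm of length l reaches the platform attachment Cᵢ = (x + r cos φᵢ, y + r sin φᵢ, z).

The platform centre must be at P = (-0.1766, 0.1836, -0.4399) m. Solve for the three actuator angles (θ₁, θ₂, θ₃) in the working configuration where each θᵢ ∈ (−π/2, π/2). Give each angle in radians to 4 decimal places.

arm 1 (φ=0.0°): x'=-0.1766, y'=0.1836
  A cos θ + B sin θ = C:  0.2966·cos θ + -0.4399·sin θ = -0.3817
  γ=atan2(-0.4399,0.2966)=-0.9776;  ψ=arccos(-0.7195)=2.3739;  θ1=γ+ψ≈1.3963
rotate P by −φ2: (0.2473, 0.0611, -0.4399)
  A=-0.1273, B=-0.4399, C=(l²−L²−A²−y'²−z²)/(2L)=-0.1274
  γ=atan2(-0.4399,-0.1273)=-1.8525;  ψ=arccos(-0.2782)=1.8527;  θ2=γ+ψ≈0.0002
φ3=240.0° → target in arm frame (-0.0707, -0.2447)
  e−x'=0.1907;  (l²−L²−(e−x')²−y'²−z²)/2L = -0.3182
  θ3 = atan2(B,A) + arccos(C/0.4795) = 1.1347

θ₁ = 1.3963, θ₂ = 0.0002, θ₃ = 1.1347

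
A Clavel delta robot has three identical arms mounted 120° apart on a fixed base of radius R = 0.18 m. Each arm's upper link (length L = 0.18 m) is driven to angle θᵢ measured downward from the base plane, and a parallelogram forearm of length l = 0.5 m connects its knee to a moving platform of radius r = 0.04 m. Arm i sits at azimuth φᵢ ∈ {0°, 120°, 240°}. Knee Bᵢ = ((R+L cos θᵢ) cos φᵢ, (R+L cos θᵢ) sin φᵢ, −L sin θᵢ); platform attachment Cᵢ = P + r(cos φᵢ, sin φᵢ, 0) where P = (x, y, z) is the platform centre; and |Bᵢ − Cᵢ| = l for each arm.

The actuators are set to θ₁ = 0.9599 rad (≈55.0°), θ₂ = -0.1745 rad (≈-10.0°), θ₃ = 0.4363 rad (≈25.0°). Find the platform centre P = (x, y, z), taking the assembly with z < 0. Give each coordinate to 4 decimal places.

arm 1 at φ=0.0°: ρ1 = 0.2432;  O1 = (0.2432, 0.0000, -0.1474)
arm 2 at φ=120.0°: ρ2 = 0.3173;  O2 = (-0.1586, 0.2748, 0.0313)
arm 3 at φ=240.0°: ρ3 = 0.3031;  O3 = (-0.1516, -0.2625, -0.0761)
|O₂|²−|O₁|² = 0.0207;  |O₃|²−|O₁|² = 0.0168
plane₁₂: -0.8038x+0.5495y+0.3574z = 0.0207
Cramer: x(z) = -0.0235+0.3109z;  y(z) = 0.0034-0.1957z
sphere 1 gives Az²+Bz+C=0 with A=1.1349, B=0.1277, C=-0.1571;  B²−4AC=0.7295;  roots -0.4326, 0.3200;  negative root z = -0.4326
x = -0.1580, y = 0.0880

(-0.1580, 0.0880, -0.4326)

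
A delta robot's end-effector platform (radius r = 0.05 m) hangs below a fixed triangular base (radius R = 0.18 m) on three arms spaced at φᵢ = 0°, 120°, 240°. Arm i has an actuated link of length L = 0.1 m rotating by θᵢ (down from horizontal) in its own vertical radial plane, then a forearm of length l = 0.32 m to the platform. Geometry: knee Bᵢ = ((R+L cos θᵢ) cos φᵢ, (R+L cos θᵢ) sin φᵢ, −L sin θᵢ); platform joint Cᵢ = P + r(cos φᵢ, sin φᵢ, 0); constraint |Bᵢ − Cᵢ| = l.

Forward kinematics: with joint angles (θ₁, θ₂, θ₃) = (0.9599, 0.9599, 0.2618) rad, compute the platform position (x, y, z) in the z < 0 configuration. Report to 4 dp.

(-0.0346, -0.0599, -0.3045)

arm 1 at φ=0.0°: e+L cos θ1 = 0.1874;  S1 = (0.1874, 0.0000, -0.0819)
φ2=120.0°: virtual centre (-0.0937, 0.1623, -0.0819), radius l
arm 3 at φ=240.0°: e+L cos θ3 = 0.2266;  S3 = (-0.1133, -0.1962, -0.0259)
subtract pairs → two planes through P
linear system: -0.5621x+0.3245y = 0.0000−0.0000z; -0.6013x+-0.3925y = 0.0102−0.1121z
Cramer: x(z) = -0.0080+0.0875z;  y(z) = -0.0138+0.1515z
quadratic in z: (1.0306)z²+(0.1255)z+(-0.0573)=0, √Δ=0.5022 → z ∈ {-0.3045, 0.1827}; z = -0.3045 (taking z<0)
x = -0.0346, y = -0.0599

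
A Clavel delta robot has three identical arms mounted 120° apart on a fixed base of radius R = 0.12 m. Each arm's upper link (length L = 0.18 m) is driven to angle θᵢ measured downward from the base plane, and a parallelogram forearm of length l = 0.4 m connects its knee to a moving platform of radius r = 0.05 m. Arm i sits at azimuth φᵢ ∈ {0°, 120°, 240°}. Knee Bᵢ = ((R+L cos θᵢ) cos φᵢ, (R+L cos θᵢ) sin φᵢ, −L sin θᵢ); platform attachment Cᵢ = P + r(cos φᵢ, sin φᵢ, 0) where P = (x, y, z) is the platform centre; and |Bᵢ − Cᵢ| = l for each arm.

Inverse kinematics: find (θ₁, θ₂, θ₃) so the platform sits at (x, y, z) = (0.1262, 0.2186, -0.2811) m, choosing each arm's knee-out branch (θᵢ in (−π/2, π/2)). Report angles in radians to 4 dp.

θ₁ = -0.1744, θ₂ = -0.1745, θ₃ = 1.2215

rotate P by −φ1: (0.1262, 0.2186, -0.2811)
  A=-0.0562, B=-0.2811, C=(l²−L²−A²−y'²−z²)/(2L)=-0.0066
  √(A²+B²)=0.2867;  θ1 = -1.7681+1.5937 ≈ -0.1744
rotate P by −φ2: (0.1262, -0.2186, -0.2811)
  A=-0.0562, B=-0.2811, C=(l²−L²−A²−y'²−z²)/(2L)=-0.0066
  γ=atan2(-0.2811,-0.0562)=-1.7682;  ψ=arccos(-0.0229)=1.5937;  θ2=γ+ψ≈-0.1745
arm 3 (φ=240.0°): x'=-0.2524, y'=0.0000
  A cos θ + B sin θ = C:  0.3224·cos θ + -0.2811·sin θ = -0.1538
  γ=atan2(-0.2811,0.3224)=-0.7171;  ψ=arccos(-0.3596)=1.9386;  θ3=γ+ψ≈1.2215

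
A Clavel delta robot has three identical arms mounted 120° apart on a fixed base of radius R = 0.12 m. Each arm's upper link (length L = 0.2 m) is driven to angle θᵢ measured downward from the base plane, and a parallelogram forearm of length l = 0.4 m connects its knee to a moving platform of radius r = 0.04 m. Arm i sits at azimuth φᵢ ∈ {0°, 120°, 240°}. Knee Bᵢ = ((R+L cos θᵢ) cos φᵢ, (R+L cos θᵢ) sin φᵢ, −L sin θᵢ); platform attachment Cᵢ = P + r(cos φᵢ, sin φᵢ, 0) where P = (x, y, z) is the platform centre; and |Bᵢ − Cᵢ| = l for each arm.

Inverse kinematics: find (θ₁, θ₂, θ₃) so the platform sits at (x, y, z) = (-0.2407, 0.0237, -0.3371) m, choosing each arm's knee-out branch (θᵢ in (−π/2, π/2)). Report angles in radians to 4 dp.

φ1=0.0° → target in arm frame (-0.2407, 0.0237)
  A=0.3207, B=-0.3371, C=(l²−L²−A²−y'²−z²)/(2L)=-0.2426
  √(A²+B²)=0.4653;  θ1 = -0.8103+2.1193 ≈ 1.3090
rotate P by −φ2: (0.1409, 0.1966, -0.3371)
  A cos θ + B sin θ = C:  -0.0609·cos θ + -0.3371·sin θ = -0.0900
  √(A²+B²)=0.3426;  θ2 = -1.7495+1.8366 ≈ 0.0872
φ3=240.0° → target in arm frame (0.0998, -0.2203)
  A=-0.0198, B=-0.3371, C=(l²−L²−A²−y'²−z²)/(2L)=-0.1064
  √(A²+B²)=0.3377;  θ3 = -1.6295+1.8914 ≈ 0.2618

θ₁ = 1.3090, θ₂ = 0.0872, θ₃ = 0.2618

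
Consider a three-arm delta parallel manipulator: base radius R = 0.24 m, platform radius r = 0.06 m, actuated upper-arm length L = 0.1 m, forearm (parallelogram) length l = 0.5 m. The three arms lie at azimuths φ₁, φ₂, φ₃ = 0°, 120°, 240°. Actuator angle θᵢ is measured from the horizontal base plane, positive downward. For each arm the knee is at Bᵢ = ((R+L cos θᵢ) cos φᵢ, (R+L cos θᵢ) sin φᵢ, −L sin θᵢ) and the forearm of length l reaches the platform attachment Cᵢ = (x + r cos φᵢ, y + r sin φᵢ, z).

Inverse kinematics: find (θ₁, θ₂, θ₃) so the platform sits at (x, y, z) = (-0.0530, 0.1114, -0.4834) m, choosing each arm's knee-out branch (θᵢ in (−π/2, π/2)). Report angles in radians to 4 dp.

rotate P by −φ1: (-0.0530, 0.1114, -0.4834)
  e−x'=0.2330;  (l²−L²−(e−x')²−y'²−z²)/2L = -0.3019
  √(A²+B²)=0.5366;  θ1 = -1.1217+2.1683 ≈ 1.0466
φ2=120.0° → target in arm frame (0.1230, -0.0098)
  A cos θ + B sin θ = C:  0.0570·cos θ + -0.4834·sin θ = 0.0149
  θ2 = atan2(B,A) + arccos(C/0.4868) = 0.0868
rotate P by −φ3: (-0.0700, -0.1016, -0.4834)
  e−x'=0.2500;  (l²−L²−(e−x')²−y'²−z²)/2L = -0.3324
  √(A²+B²)=0.5442;  θ3 = -1.0935+2.2279 ≈ 1.1344

θ₁ = 1.0466, θ₂ = 0.0868, θ₃ = 1.1344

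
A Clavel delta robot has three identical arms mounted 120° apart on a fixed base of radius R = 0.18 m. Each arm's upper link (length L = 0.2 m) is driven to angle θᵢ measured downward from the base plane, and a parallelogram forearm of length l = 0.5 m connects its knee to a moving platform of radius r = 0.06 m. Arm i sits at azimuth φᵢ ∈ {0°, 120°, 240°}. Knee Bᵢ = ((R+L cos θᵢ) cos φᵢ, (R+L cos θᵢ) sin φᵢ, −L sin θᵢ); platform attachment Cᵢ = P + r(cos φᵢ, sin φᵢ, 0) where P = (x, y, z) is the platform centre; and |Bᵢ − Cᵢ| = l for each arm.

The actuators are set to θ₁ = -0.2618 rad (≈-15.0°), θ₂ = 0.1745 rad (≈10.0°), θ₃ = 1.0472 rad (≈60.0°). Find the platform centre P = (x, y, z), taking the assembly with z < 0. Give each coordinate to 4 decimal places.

φ1=0.0°: virtual centre (0.3132, 0.0000, 0.0518), radius l
arm 2 at φ=120.0°: ρ2 = 0.3170;  S2 = (-0.1585, 0.2745, -0.0347)
arm 3 at φ=240.0°: ρ3 = 0.2200;  S3 = (-0.1100, -0.1905, -0.1732)
subtract pairs → two planes through P
linear system: -0.9433x+0.5490y = 0.0009−-0.1730z; -0.8464x+-0.3811y = -0.0224−-0.4499z
Cramer: x(z) = 0.0145-0.3797z;  y(z) = 0.0265-0.3374z
sphere 1 gives Az²+Bz+C=0 with A=1.2580, B=0.1054, C=-0.1574;  B²−4AC=0.8031;  roots -0.3981, 0.3143;  negative root z = -0.3981
x = 0.1656, y = 0.1608

(0.1656, 0.1608, -0.3981)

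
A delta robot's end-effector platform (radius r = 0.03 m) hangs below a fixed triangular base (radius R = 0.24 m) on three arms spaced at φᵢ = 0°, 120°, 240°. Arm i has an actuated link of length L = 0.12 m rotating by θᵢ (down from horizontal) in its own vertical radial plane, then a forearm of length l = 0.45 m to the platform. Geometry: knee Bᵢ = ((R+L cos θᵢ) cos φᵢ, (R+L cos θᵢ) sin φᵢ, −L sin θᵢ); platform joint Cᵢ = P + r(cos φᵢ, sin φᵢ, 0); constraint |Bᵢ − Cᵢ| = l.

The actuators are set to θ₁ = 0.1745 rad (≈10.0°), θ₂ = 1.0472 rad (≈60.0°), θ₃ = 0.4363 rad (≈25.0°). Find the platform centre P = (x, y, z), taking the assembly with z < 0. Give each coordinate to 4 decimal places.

φ1=0.0°: virtual centre (0.3282, 0.0000, -0.0208), radius l
φ2=120.0°: virtual centre (-0.1350, 0.2338, -0.1039), radius l
arm 3 at φ=240.0°: e+L cos θ3 = 0.3188;  centre 3 = (-0.1594, -0.2761, -0.0507)
eliminate P² terms by subtracting sphere 1 from 2 and 3
plane₁₂: -0.9264x+0.4677y+-0.1662z = -0.0244
Cramer: x(z) = 0.0159-0.1237z;  y(z) = -0.0208+0.1103z
into |P−centre ₁|² = l²: 1.0275z² + 0.1144z + -0.1041 = 0;  Δ = 0.4409;  z = -0.3788 or 0.2675 → z<0 root = -0.3788
x = 0.0627, y = -0.0626

(0.0627, -0.0626, -0.3788)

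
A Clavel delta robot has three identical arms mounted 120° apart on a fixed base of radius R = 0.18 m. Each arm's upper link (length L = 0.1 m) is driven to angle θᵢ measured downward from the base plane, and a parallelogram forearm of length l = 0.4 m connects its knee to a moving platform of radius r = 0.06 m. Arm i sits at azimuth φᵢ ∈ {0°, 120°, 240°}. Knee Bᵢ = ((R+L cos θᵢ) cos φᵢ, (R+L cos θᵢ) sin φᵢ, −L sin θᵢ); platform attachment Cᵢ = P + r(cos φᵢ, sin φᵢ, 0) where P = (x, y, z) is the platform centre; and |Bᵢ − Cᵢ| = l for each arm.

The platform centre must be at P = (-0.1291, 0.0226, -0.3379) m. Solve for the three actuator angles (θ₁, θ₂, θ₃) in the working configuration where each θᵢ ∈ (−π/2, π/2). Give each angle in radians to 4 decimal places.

θ₁ = 0.9594, θ₂ = -0.2620, θ₃ = -0.0005

φ1=0.0° → target in arm frame (-0.1291, 0.0226)
  A=0.2491, B=-0.3379, C=(l²−L²−A²−y'²−z²)/(2L)=-0.1337
  γ=atan2(-0.3379,0.2491)=-0.9355;  ψ=arccos(-0.3185)=1.8949;  θ1=γ+ψ≈0.9594
rotate P by −φ2: (0.0841, 0.1005, -0.3379)
  e−x'=0.0359;  (l²−L²−(e−x')²−y'²−z²)/2L = 0.1222
  √(A²+B²)=0.3398;  θ2 = -1.4650+1.2030 ≈ -0.2620
arm 3 (φ=240.0°): x'=0.0450, y'=-0.1231
  A cos θ + B sin θ = C:  0.0750·cos θ + -0.3379·sin θ = 0.0752
  θ3 = atan2(B,A) + arccos(C/0.3461) = -0.0005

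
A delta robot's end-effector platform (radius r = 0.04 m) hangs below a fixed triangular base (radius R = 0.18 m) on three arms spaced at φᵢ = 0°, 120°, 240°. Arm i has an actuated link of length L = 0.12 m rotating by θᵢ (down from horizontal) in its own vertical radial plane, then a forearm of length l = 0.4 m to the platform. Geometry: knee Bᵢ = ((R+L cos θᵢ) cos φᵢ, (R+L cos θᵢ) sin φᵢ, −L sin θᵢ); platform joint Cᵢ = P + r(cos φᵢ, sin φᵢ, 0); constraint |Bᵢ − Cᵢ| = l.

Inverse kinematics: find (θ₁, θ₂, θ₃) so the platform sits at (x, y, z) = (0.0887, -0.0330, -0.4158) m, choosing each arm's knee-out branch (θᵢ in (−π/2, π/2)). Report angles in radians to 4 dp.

θ₁ = 0.4363, θ₂ = 1.2214, θ₃ = 0.9595

arm 1 (φ=0.0°): x'=0.0887, y'=-0.0330
  A=0.0513, B=-0.4158, C=(l²−L²−A²−y'²−z²)/(2L)=-0.1292
  θ1 = atan2(B,A) + arccos(C/0.4190) = 0.4363
rotate P by −φ2: (-0.0729, -0.0603, -0.4158)
  A=0.2129, B=-0.4158, C=(l²−L²−A²−y'²−z²)/(2L)=-0.3178
  γ=atan2(-0.4158,0.2129)=-1.0975;  ψ=arccos(-0.6802)=2.3189;  θ2=γ+ψ≈1.2214
rotate P by −φ3: (-0.0158, 0.0933, -0.4158)
  A=0.1558, B=-0.4158, C=(l²−L²−A²−y'²−z²)/(2L)=-0.2511
  √(A²+B²)=0.4440;  θ3 = -1.2124+2.1718 ≈ 0.9595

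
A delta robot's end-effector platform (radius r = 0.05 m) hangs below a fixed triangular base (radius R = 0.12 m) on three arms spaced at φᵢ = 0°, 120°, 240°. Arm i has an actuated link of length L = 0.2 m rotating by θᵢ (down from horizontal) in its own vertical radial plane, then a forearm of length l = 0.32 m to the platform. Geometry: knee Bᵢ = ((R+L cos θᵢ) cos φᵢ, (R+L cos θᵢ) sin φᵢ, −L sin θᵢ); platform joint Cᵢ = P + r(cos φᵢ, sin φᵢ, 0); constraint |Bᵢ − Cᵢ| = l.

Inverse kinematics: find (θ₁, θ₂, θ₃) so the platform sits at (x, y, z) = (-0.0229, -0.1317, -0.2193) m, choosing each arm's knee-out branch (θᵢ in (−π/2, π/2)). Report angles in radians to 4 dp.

arm 1 (φ=0.0°): x'=-0.0229, y'=-0.1317
  e−x'=0.0929;  (l²−L²−(e−x')²−y'²−z²)/2L = -0.0292
  θ1 = atan2(B,A) + arccos(C/0.2382) = 0.5235
rotate P by −φ2: (-0.1026, 0.0857, -0.2193)
  e−x'=0.1726;  (l²−L²−(e−x')²−y'²−z²)/2L = -0.0571
  θ2 = atan2(B,A) + arccos(C/0.2791) = 0.8727
arm 3 (φ=240.0°): x'=0.1255, y'=0.0460
  A cos θ + B sin θ = C:  -0.0555·cos θ + -0.2193·sin θ = 0.0228
  θ3 = atan2(B,A) + arccos(C/0.2262) = -0.3487

θ₁ = 0.5235, θ₂ = 0.8727, θ₃ = -0.3487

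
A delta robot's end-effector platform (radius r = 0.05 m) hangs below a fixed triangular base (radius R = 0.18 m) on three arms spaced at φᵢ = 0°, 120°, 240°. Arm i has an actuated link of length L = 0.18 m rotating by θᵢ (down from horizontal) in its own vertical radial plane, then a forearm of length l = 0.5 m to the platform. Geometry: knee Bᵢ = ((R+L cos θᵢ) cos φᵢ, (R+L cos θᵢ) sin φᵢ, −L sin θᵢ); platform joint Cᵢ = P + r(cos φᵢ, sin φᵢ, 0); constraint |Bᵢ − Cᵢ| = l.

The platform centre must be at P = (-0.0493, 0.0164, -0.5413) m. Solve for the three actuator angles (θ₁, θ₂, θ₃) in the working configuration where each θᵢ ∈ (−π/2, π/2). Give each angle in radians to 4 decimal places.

θ₁ = 0.8729, θ₂ = 0.6109, θ₃ = 0.6981

arm 1 (φ=0.0°): x'=-0.0493, y'=0.0164
  A cos θ + B sin θ = C:  0.1793·cos θ + -0.5413·sin θ = -0.2995
  θ1 = atan2(B,A) + arccos(C/0.5702) = 0.8729
rotate P by −φ2: (0.0389, 0.0345, -0.5413)
  e−x'=0.0911;  (l²−L²−(e−x')²−y'²−z²)/2L = -0.2358
  √(A²+B²)=0.5489;  θ2 = -1.4040+2.0149 ≈ 0.6109
φ3=240.0° → target in arm frame (0.0104, -0.0509)
  A cos θ + B sin θ = C:  0.1196·cos θ + -0.5413·sin θ = -0.2564
  √(A²+B²)=0.5543;  θ3 = -1.3534+2.0516 ≈ 0.6981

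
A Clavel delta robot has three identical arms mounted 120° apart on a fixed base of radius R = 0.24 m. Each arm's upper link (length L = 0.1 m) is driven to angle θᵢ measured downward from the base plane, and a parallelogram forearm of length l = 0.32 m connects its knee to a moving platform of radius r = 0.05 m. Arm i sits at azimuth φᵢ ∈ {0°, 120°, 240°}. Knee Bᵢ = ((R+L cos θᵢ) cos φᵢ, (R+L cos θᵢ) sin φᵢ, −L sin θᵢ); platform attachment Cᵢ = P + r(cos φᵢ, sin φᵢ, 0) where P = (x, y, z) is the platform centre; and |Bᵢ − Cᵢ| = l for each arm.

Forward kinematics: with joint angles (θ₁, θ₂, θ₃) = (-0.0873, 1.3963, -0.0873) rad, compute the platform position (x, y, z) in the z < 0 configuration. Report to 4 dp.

φ1=0.0°: virtual centre (0.2896, 0.0000, 0.0087), radius l
arm 2 at φ=120.0°: (R−r)+L cos θ2 = 0.2074;  S2 = (-0.1037, 0.1796, -0.0985)
S3 = (0.2896·cos240.0°, 0.2896·sin240.0°, 0.0087) = (-0.1448, -0.2508, 0.0087)
|S₂|²−|S₁|² = -0.0313;  |S₃|²−|S₁|² = 0.0000
[-0.7866 0.3592 -0.2144]·P = -0.0313;  [-0.8689 -0.5016 0.0000]·P = 0.0000
Cramer: x(z) = 0.0222-0.1522z;  y(z) = -0.0384+0.2636z
quadratic in z: (1.0927)z²+(0.0437)z+(-0.0293)=0, √Δ=0.3607 → z ∈ {-0.1850, 0.1450}; z = -0.1850 (taking z<0)
x = 0.0504, y = -0.0872

(0.0504, -0.0872, -0.1850)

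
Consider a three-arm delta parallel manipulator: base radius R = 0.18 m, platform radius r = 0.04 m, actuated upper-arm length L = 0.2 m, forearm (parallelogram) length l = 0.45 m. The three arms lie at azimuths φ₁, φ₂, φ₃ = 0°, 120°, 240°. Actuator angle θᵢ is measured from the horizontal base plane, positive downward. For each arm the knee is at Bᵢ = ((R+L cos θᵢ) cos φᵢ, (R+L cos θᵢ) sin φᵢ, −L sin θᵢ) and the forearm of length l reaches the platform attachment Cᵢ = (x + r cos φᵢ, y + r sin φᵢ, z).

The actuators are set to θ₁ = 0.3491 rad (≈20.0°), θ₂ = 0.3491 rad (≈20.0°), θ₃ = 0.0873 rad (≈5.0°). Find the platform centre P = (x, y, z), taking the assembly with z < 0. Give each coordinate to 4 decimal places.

S1 = (0.3279·cos0.0°, 0.3279·sin0.0°, -0.0684) = (0.3279, 0.0000, -0.0684)
S2 = (0.3279·cos120.0°, 0.3279·sin120.0°, -0.0684) = (-0.1640, 0.2840, -0.0684)
arm 3 at φ=240.0°: ρ3 = 0.3392;  S3 = (-0.1696, -0.2938, -0.0174)
eliminate P² terms by subtracting sphere 1 from 2 and 3
linear system: -0.9838x+0.5680y = 0.0000−0.0000z; -0.9951x+-0.5876y = 0.0032−0.1019z
det = 1.1433;  x = -0.0016+0.0506z,  y = -0.0027+0.0877z
sphere 1 gives Az²+Bz+C=0 with A=1.0103, B=0.1030, C=-0.0892;  B²−4AC=0.3712;  roots -0.3525, 0.2506;  negative root z = -0.3525
x = -0.0194, y = -0.0336

(-0.0194, -0.0336, -0.3525)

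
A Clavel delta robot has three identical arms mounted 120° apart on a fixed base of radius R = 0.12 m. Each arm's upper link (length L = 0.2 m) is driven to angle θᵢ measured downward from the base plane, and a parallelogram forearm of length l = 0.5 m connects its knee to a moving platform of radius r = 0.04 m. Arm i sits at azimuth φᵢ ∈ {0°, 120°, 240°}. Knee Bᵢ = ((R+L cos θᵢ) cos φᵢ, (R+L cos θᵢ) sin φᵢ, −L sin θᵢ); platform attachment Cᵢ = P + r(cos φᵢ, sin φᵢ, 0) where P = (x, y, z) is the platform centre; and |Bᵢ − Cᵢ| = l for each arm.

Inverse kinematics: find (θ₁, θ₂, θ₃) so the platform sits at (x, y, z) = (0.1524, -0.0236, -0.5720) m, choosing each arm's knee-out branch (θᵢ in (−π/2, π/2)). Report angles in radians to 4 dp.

rotate P by −φ1: (0.1524, -0.0236, -0.5720)
  A cos θ + B sin θ = C:  -0.0724·cos θ + -0.5720·sin θ = -0.3075
  γ=atan2(-0.5720,-0.0724)=-1.6967;  ψ=arccos(-0.5333)=2.1332;  θ1=γ+ψ≈0.4365
arm 2 (φ=120.0°): x'=-0.0966, y'=-0.1202
  e−x'=0.1766;  (l²−L²−(e−x')²−y'²−z²)/2L = -0.4071
  θ2 = atan2(B,A) + arccos(C/0.5987) = 1.0473
rotate P by −φ3: (-0.0558, 0.1438, -0.5720)
  e−x'=0.1358;  (l²−L²−(e−x')²−y'²−z²)/2L = -0.3907
  √(A²+B²)=0.5879;  θ3 = -1.3378+2.2978 ≈ 0.9600

θ₁ = 0.4365, θ₂ = 1.0473, θ₃ = 0.9600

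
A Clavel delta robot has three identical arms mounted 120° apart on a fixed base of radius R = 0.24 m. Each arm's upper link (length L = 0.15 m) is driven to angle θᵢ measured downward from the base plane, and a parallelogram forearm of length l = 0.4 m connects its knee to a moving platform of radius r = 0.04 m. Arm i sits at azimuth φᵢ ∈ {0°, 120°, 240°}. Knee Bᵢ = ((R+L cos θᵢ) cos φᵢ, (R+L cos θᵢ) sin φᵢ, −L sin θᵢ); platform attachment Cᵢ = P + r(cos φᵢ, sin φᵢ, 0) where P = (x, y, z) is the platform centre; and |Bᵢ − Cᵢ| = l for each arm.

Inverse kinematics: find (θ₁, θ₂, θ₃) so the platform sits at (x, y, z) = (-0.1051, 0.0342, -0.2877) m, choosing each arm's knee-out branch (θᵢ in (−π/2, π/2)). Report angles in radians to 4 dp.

θ₁ = 1.1343, θ₂ = -0.0004, θ₃ = 0.4361

rotate P by −φ1: (-0.1051, 0.0342, -0.2877)
  A=0.3051, B=-0.2877, C=(l²−L²−A²−y'²−z²)/(2L)=-0.1318
  θ1 = atan2(B,A) + arccos(C/0.4194) = 1.1343
rotate P by −φ2: (0.0822, 0.0739, -0.2877)
  A cos θ + B sin θ = C:  0.1178·cos θ + -0.2877·sin θ = 0.1179
  θ2 = atan2(B,A) + arccos(C/0.3109) = -0.0004
arm 3 (φ=240.0°): x'=0.0229, y'=-0.1081
  e−x'=0.1771;  (l²−L²−(e−x')²−y'²−z²)/2L = 0.0390
  θ3 = atan2(B,A) + arccos(C/0.3378) = 0.4361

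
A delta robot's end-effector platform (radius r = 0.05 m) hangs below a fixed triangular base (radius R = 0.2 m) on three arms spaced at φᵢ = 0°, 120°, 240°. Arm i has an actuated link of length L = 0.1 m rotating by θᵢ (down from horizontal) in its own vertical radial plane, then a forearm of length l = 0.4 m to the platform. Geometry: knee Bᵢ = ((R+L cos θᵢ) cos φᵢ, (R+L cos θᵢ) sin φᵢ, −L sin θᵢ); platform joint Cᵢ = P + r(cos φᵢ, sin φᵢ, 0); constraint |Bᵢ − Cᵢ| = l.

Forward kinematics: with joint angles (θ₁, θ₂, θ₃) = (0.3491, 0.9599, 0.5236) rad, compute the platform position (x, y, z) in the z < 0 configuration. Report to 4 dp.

(0.0447, -0.0445, -0.3782)

φ1=0.0°: virtual centre (0.2440, 0.0000, -0.0342), radius l
arm 2 at φ=120.0°: e+L cos θ2 = 0.2074;  centre 2 = (-0.1037, 0.1796, -0.0819)
arm 3 at φ=240.0°: e+L cos θ3 = 0.2366;  centre 3 = (-0.1183, -0.2049, -0.0500)
|centre ₂|²−|centre ₁|² = -0.0110;  |centre ₃|²−|centre ₁|² = -0.0022
[-0.6953 0.3592 -0.0954]·P = -0.0110;  [-0.7245 -0.4098 -0.0316]·P = -0.0022
Cramer: x(z) = 0.0097-0.0925z;  y(z) = -0.0118+0.0865z
into |P−centre ₁|² = l²: 1.0160z² + 0.1097z + -0.1038 = 0;  Δ = 0.4340;  z = -0.3782 or 0.2702 → z<0 root = -0.3782
x = 0.0447, y = -0.0445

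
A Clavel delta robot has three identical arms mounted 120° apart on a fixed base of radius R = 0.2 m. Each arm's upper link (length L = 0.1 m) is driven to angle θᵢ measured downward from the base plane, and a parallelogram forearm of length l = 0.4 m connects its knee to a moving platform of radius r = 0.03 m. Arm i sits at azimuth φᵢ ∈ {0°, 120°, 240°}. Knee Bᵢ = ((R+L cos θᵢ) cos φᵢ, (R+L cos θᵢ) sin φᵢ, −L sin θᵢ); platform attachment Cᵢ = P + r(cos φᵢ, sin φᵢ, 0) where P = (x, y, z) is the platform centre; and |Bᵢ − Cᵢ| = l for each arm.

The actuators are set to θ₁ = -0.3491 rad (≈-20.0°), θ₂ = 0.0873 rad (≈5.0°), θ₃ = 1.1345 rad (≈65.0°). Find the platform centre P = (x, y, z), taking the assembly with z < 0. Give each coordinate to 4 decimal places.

(0.0840, 0.0903, -0.3114)

arm 1 at φ=0.0°: e+L cos θ1 = 0.2640;  S1 = (0.2640, 0.0000, 0.0342)
arm 2 at φ=120.0°: e+L cos θ2 = 0.2696;  S2 = (-0.1348, 0.2335, -0.0087)
arm 3 at φ=240.0°: e+L cos θ3 = 0.2123;  S3 = (-0.1061, -0.1838, -0.0906)
subtract pairs → two planes through P
[-0.7976 0.4670 -0.0858]·P = 0.0019;  [-0.7402 -0.3676 -0.2497]·P = -0.0176
det = 0.6389;  x = 0.0117+-0.2319z,  y = 0.0242+-0.2122z
sphere 1 gives Az²+Bz+C=0 with A=1.0988, B=0.0383, C=-0.0946;  B²−4AC=0.4174;  roots -0.3114, 0.2765;  negative root z = -0.3114
x = 0.0840, y = 0.0903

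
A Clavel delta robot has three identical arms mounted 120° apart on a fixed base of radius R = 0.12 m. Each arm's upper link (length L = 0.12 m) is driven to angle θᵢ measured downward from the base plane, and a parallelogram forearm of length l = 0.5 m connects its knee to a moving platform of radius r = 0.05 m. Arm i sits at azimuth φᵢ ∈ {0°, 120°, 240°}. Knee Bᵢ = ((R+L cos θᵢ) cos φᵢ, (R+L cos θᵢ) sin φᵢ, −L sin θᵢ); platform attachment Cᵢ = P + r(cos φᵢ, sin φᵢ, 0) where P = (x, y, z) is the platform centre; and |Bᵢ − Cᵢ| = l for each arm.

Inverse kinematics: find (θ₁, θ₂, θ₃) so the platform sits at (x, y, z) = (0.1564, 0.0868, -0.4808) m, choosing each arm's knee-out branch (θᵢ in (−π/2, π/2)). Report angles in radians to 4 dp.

arm 1 (φ=0.0°): x'=0.1564, y'=0.0868
  A cos θ + B sin θ = C:  -0.0864·cos θ + -0.4808·sin θ = -0.0440
  γ=atan2(-0.4808,-0.0864)=-1.7486;  ψ=arccos(-0.0901)=1.6611;  θ1=γ+ψ≈-0.0875
arm 2 (φ=120.0°): x'=-0.0030, y'=-0.1788
  A cos θ + B sin θ = C:  0.0730·cos θ + -0.4808·sin θ = -0.1370
  θ2 = atan2(B,A) + arccos(C/0.4863) = 0.4364
rotate P by −φ3: (-0.1534, 0.0920, -0.4808)
  A=0.2234, B=-0.4808, C=(l²−L²−A²−y'²−z²)/(2L)=-0.2247
  √(A²+B²)=0.5302;  θ3 = -1.1359+2.0085 ≈ 0.8727

θ₁ = -0.0875, θ₂ = 0.4364, θ₃ = 0.8727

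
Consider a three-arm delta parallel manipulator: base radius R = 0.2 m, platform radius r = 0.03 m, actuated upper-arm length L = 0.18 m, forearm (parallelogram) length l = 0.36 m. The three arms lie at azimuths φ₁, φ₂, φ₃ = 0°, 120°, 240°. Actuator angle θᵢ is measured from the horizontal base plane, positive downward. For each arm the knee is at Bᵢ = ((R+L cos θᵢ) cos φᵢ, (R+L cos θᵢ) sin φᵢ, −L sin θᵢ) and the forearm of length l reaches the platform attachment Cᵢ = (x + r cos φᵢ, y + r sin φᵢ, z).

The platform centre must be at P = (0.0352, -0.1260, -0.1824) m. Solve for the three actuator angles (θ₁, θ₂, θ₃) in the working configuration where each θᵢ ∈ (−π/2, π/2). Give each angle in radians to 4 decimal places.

θ₁ = 0.2617, θ₂ = 1.2217, θ₃ = -0.3495

rotate P by −φ1: (0.0352, -0.1260, -0.1824)
  A cos θ + B sin θ = C:  0.1348·cos θ + -0.1824·sin θ = 0.0830
  θ1 = atan2(B,A) + arccos(C/0.2268) = 0.2617
φ2=120.0° → target in arm frame (-0.1267, 0.0325)
  A=0.2967, B=-0.1824, C=(l²−L²−A²−y'²−z²)/(2L)=-0.0699
  √(A²+B²)=0.3483;  θ2 = -0.5512+1.7729 ≈ 1.2217
φ3=240.0° → target in arm frame (0.0915, 0.0935)
  e−x'=0.0785;  (l²−L²−(e−x')²−y'²−z²)/2L = 0.1362
  γ=atan2(-0.1824,0.0785)=-1.1645;  ψ=arccos(0.6859)=0.8149;  θ3=γ+ψ≈-0.3495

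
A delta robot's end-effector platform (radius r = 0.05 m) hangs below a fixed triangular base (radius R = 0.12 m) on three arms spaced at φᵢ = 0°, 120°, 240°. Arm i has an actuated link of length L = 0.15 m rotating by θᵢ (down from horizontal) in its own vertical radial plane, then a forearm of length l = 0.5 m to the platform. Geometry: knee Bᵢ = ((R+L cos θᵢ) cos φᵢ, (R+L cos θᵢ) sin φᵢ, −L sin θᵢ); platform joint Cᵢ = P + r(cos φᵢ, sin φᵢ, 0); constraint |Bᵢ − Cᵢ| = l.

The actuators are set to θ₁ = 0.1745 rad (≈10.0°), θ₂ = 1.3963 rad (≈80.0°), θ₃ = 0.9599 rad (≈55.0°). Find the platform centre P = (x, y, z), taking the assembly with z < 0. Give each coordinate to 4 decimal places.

(0.2329, -0.1097, -0.5136)

centre 1 = (0.2177·cos0.0°, 0.2177·sin0.0°, -0.0260) = (0.2177, 0.0000, -0.0260)
φ2=120.0°: virtual centre (-0.0480, 0.0832, -0.1477), radius l
arm 3 at φ=240.0°: ρ3 = 0.1560;  centre 3 = (-0.0780, -0.1351, -0.1229)
subtract pairs → two planes through P
linear system: -0.5315x+0.1663y = -0.0170−-0.2434z; -0.5915x+-0.2703y = -0.0086−-0.1937z
Cramer: x(z) = 0.0250-0.4048z;  y(z) = -0.0227+0.1695z
into |P−centre ₁|² = l²: 1.1926z² + 0.2005z + -0.2116 = 0;  Δ = 1.0499;  z = -0.5136 or 0.3455 → z<0 root = -0.5136
x = 0.2329, y = -0.1097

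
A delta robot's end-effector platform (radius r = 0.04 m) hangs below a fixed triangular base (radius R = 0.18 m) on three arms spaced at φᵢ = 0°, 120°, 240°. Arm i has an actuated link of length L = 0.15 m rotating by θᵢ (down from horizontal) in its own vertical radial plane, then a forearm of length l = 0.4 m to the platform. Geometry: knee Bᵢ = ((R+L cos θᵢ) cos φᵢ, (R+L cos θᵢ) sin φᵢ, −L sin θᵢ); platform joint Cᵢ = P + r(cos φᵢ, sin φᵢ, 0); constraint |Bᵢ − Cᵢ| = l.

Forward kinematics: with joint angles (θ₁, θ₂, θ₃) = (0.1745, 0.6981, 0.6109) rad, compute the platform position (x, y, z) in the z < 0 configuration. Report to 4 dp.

(0.0658, -0.0114, -0.3586)

arm 1 at φ=0.0°: e+L cos θ1 = 0.2877;  O1 = (0.2877, 0.0000, -0.0260)
arm 2 at φ=120.0°: e+L cos θ2 = 0.2549;  O2 = (-0.1275, 0.2208, -0.0964)
arm 3 at φ=240.0°: e+L cos θ3 = 0.2629;  O3 = (-0.1314, -0.2277, -0.0860)
subtract pairs → two planes through P
[-0.8304 0.4415 -0.1407]·P = -0.0092;  [-0.8383 -0.4553 -0.1200]·P = -0.0070
det = 0.7482;  x = 0.0097+-0.1565z,  y = -0.0026+0.0245z
into |P−O₁|² = l²: 1.0251z² + 0.1390z + -0.0820 = 0;  Δ = 0.3556;  z = -0.3586 or 0.2231 → z<0 root = -0.3586
x = 0.0658, y = -0.0114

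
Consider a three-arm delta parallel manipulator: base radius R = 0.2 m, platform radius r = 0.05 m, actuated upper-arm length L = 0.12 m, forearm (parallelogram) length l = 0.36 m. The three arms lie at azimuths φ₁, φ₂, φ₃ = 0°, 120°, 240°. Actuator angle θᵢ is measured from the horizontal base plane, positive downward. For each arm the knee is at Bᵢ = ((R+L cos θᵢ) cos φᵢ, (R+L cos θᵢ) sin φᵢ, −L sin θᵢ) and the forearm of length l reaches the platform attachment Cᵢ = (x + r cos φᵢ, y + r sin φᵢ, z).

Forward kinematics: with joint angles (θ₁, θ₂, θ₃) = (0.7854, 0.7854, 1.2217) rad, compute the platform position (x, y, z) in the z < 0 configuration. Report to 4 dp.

arm 1 at φ=0.0°: ρ1 = 0.2349;  S1 = (0.2349, 0.0000, -0.0849)
φ2=120.0°: virtual centre (-0.1174, 0.2034, -0.0849), radius l
S3 = (0.1910·cos240.0°, 0.1910·sin240.0°, -0.1128) = (-0.0955, -0.1655, -0.1128)
|S₂|²−|S₁|² = 0.0000;  |S₃|²−|S₁|² = -0.0131
linear system: -0.7046x+0.4068y = 0.0000−0.0000z; -0.6608x+-0.3309y = -0.0131−-0.0558z
Cramer: x(z) = 0.0107-0.0452z;  y(z) = 0.0184-0.0784z
sphere 1 gives Az²+Bz+C=0 with A=1.0082, B=0.1871, C=-0.0718;  B²−4AC=0.3245;  roots -0.3753, 0.1897;  negative root z = -0.3753
x = 0.0276, y = 0.0479

(0.0276, 0.0479, -0.3753)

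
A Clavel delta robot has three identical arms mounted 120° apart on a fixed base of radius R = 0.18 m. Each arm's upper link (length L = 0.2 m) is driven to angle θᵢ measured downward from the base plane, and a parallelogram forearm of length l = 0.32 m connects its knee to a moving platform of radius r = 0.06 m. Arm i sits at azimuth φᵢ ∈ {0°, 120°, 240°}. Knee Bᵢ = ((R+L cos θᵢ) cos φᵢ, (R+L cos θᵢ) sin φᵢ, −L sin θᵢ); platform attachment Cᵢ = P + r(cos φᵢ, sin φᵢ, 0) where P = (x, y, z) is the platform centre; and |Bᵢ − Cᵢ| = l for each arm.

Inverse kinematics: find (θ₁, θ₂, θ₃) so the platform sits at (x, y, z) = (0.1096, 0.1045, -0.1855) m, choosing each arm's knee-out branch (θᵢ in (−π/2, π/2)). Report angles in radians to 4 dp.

θ₁ = -0.1743, θ₂ = 0.4361, θ₃ = 1.3091

φ1=0.0° → target in arm frame (0.1096, 0.1045)
  A cos θ + B sin θ = C:  0.0104·cos θ + -0.1855·sin θ = 0.0424
  √(A²+B²)=0.1858;  θ1 = -1.5148+1.3405 ≈ -0.1743
arm 2 (φ=120.0°): x'=0.0357, y'=-0.1472
  A=0.0843, B=-0.1855, C=(l²−L²−A²−y'²−z²)/(2L)=-0.0019
  √(A²+B²)=0.2038;  θ2 = -1.1442+1.5803 ≈ 0.4361
arm 3 (φ=240.0°): x'=-0.1453, y'=0.0427
  e−x'=0.2653;  (l²−L²−(e−x')²−y'²−z²)/2L = -0.1105
  γ=atan2(-0.1855,0.2653)=-0.6102;  ψ=arccos(-0.3415)=1.9193;  θ3=γ+ψ≈1.3091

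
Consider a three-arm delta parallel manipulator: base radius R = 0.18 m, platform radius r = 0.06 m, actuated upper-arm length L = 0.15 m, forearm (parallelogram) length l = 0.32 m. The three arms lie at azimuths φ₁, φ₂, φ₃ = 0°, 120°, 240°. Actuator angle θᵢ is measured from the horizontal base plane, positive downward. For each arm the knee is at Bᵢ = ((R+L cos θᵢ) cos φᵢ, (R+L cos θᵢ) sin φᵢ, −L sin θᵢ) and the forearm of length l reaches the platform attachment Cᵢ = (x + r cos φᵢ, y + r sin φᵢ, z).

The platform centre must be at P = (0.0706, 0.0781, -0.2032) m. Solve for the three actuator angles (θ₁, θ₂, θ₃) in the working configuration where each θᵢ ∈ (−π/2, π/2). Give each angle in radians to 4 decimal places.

θ₁ = -0.2614, θ₂ = 0.0873, θ₃ = 0.9600

φ1=0.0° → target in arm frame (0.0706, 0.0781)
  A cos θ + B sin θ = C:  0.0494·cos θ + -0.2032·sin θ = 0.1002
  √(A²+B²)=0.2091;  θ1 = -1.3323+1.0709 ≈ -0.2614
rotate P by −φ2: (0.0323, -0.1002, -0.2032)
  A cos θ + B sin θ = C:  0.0877·cos θ + -0.2032·sin θ = 0.0696
  √(A²+B²)=0.2213;  θ2 = -1.1635+1.2508 ≈ 0.0873
rotate P by −φ3: (-0.1029, 0.0221, -0.2032)
  A cos θ + B sin θ = C:  0.2229·cos θ + -0.2032·sin θ = -0.0386
  θ3 = atan2(B,A) + arccos(C/0.3016) = 0.9600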